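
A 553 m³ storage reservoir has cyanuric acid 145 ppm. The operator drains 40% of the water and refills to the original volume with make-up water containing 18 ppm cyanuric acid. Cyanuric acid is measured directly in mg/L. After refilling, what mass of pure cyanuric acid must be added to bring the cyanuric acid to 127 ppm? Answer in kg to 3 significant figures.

18.1 kg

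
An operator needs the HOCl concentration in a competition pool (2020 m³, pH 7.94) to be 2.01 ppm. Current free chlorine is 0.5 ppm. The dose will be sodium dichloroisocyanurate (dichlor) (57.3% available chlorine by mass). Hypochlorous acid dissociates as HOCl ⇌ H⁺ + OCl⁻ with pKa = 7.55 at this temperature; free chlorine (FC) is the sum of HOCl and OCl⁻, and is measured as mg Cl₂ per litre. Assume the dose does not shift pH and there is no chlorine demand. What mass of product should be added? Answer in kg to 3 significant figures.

Volume: 2020 m³ = 2,020,000 L.
[OCl⁻]/[HOCl] = 10^(pH − pKa) = 10^(7.94 − 7.55) = 2.455; fraction as HOCl = 1/(1 + 2.455) = 0.2895.
Free chlorine required for 2.01 ppm HOCl: 2.01 / 0.2895 = 6.944 ppm.
FC to add: 6.944 − 0.5 = 6.444 mg/L as Cl₂.
Cl₂ equivalent: 6.444 mg/L × 2,020,000 L = 13,020 g.
Product at 57.3% available Cl: 13,020 / 0.573 = 22,720 g.

22.7 kg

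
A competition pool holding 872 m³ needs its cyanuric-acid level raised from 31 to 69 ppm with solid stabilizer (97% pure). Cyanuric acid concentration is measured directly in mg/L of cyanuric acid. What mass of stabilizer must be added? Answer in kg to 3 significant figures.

Volume: 872 m³ = 872,000 L.
CYA to add: (69 − 31) = 38 mg/L × 872,000 L = 33,140 g cyanuric acid.
At 97% purity: 33,140 / 0.97 = 34,160 g product.

34.2 kg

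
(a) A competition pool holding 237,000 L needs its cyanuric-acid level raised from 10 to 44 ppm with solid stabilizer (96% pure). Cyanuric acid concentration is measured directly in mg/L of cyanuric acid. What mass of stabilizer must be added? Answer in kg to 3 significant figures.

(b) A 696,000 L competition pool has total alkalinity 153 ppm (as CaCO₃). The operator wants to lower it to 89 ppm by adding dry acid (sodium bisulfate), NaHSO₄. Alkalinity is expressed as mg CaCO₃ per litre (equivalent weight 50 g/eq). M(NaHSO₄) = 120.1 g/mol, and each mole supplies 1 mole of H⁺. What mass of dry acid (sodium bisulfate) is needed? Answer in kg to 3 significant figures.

(a) CYA to add: (44 − 10) = 34 mg/L × 237,000 L = 8058 g cyanuric acid.
(a) At 96% purity: 8058 / 0.96 = 8394 g product.

(b) Alkalinity to neutralize: (153 − 89) = 64 mg/L as CaCO₃ × 696,000 L = 44,540 g as CaCO₃.
(b) Equivalents of H⁺ required: 44,540 ÷ 50 g/eq = 890.9 eq = 890.9 mol NaHSO₄.
(b) Mass of NaHSO₄: 890.9 × 120.1 = 107,000 g.

(a) 8.39 kg; (b) 107 kg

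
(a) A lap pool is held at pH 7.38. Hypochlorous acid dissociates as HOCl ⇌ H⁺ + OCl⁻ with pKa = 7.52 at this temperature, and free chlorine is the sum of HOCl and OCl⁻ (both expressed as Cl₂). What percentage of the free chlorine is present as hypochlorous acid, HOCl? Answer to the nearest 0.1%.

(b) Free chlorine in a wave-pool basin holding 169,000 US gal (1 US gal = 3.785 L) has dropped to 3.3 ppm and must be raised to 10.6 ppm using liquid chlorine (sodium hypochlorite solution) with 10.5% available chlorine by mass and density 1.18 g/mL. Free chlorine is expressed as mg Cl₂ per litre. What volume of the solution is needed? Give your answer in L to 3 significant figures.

(a) 58.0%; (b) 37.7 L

(a) [OCl⁻]/[HOCl] = 10^(pH − pKa) = 10^(7.38 − 7.52) = 10^-0.14 = 0.7244.
(a) Fraction as HOCl = 1 / (1 + 0.7244) = 0.5799.

(b) Volume: 169,000 US gal × 3.785 L/gal = 639,665 L.
(b) Chlorine deficit: 10.6 − 3.3 = 7.3 ppm = 7.3 mg/L as Cl₂.
(b) Cl₂ equivalent needed: 7.3 mg/L × 639,665 L = 4,670,000 mg = 4670 g.
(b) Product at 10.5% available chlorine: 4670 / 0.105 = 44,470 g.
(b) Volume at density 1.18 g/mL: 44,470 g ÷ 1.18 g/mL = 37,690 mL.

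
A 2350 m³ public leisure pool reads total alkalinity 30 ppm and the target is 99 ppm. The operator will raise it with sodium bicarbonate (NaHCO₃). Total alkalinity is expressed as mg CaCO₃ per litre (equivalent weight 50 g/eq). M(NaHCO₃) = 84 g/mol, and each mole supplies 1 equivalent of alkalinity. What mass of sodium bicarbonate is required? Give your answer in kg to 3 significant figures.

Volume: 2350 m³ = 2,350,000 L.
Alkalinity to add: (99 − 30) = 69 mg/L as CaCO₃ × 2,350,000 L = 162,200 g as CaCO₃.
Equivalents: 162,200 g ÷ 50 g/eq = 3243 eq.
NaHCO₃ supplies 1 eq per mole → 3243 mol.
Mass: 3243 mol × 84 g/mol = 272,400 g.

272 kg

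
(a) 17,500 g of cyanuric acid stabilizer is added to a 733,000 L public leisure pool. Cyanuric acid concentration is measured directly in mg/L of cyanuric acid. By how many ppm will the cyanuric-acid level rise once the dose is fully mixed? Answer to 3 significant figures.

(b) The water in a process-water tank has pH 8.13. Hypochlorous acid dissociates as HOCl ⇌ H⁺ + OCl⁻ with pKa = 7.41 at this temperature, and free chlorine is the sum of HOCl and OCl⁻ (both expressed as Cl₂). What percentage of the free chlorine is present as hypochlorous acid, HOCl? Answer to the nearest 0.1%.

(a) 23.9 ppm; (b) 16.0%

(a) Rise: 17,500 g / 733,000 L × 1000 = 23.87 mg/L.

(b) [OCl⁻]/[HOCl] = 10^(pH − pKa) = 10^(8.13 − 7.41) = 10^0.72 = 5.248.
(b) Fraction as HOCl = 1 / (1 + 5.248) = 0.16.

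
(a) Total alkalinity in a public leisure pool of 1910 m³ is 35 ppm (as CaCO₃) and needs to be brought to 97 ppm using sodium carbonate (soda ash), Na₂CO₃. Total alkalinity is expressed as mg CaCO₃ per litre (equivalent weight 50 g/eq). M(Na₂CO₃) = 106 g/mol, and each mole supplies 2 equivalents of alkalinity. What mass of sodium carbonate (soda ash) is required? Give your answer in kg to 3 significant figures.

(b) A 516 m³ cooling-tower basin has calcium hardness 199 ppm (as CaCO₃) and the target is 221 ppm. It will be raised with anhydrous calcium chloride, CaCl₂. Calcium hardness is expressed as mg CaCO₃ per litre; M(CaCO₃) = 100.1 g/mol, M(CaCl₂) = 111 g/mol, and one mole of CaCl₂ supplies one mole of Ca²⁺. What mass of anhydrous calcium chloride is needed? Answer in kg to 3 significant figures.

(a) Volume: 1910 m³ = 1,910,000 L.
(a) Alkalinity to add: (97 − 35) = 62 mg/L as CaCO₃ × 1,910,000 L = 118,400 g as CaCO₃.
(a) Equivalents: 118,400 g ÷ 50 g/eq = 2368 eq.
(a) Each mole of Na₂CO₃ supplies 2 eq, so 2368 / 2 = 1184 mol.
(a) Mass: 1184 mol × 106 g/mol = 125,500 g.

(b) Volume: 516 m³ = 516,000 L.
(b) Hardness to add: (221 − 199) = 22 mg/L as CaCO₃ × 516,000 L = 11,350 g as CaCO₃.
(b) Moles of Ca²⁺ (1 mol Ca²⁺ ≡ 1 mol CaCO₃): 11,350 / 100.1 g/mol = 113.4 mol.
(b) Mass of CaCl₂: 113.4 × 111 = 12,590 g.

(a) 126 kg; (b) 12.6 kg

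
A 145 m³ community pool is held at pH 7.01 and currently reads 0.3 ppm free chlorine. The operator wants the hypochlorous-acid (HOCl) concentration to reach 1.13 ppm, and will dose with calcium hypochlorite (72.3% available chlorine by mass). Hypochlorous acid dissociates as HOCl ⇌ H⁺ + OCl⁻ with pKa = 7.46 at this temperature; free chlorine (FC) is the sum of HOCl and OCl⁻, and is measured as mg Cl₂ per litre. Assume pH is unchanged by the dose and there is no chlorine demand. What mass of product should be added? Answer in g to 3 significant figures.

247 g

Volume: 145 m³ = 145,000 L.
[OCl⁻]/[HOCl] = 10^(pH − pKa) = 10^(7.01 − 7.46) = 0.3548; fraction as HOCl = 1/(1 + 0.3548) = 0.7381.
Free chlorine required for 1.13 ppm HOCl: 1.13 / 0.7381 = 1.531 ppm.
FC to add: 1.531 − 0.3 = 1.231 mg/L as Cl₂.
Cl₂ equivalent: 1.231 mg/L × 145,000 L = 178.5 g.
Product at 72.3% available Cl: 178.5 / 0.723 = 246.9 g.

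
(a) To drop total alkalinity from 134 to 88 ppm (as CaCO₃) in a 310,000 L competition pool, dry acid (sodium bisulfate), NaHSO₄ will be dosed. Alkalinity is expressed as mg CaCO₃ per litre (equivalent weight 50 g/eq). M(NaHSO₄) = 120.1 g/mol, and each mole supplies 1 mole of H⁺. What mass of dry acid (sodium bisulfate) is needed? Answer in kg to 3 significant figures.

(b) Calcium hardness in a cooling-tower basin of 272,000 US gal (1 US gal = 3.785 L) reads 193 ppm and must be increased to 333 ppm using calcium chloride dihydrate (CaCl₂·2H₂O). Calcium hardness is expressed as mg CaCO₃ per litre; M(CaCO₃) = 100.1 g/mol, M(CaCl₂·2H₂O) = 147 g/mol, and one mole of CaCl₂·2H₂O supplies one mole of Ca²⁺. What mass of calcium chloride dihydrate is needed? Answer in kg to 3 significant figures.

(a) 34.3 kg; (b) 212 kg

(a) Alkalinity to neutralize: (134 − 88) = 46 mg/L as CaCO₃ × 310,000 L = 14,260 g as CaCO₃.
(a) Equivalents of H⁺ required: 14,260 ÷ 50 g/eq = 285.2 eq = 285.2 mol NaHSO₄.
(a) Mass of NaHSO₄: 285.2 × 120.1 = 34,250 g.

(b) Volume: 272,000 US gal × 3.785 L/gal = 1,029,520 L.
(b) Hardness to add: (333 − 193) = 140 mg/L as CaCO₃ × 1,029,520 L = 144,100 g as CaCO₃.
(b) Moles of Ca²⁺ (1 mol Ca²⁺ ≡ 1 mol CaCO₃): 144,100 / 100.1 g/mol = 1440 mol.
(b) Mass of CaCl₂·2H₂O: 1440 × 147 = 211,700 g.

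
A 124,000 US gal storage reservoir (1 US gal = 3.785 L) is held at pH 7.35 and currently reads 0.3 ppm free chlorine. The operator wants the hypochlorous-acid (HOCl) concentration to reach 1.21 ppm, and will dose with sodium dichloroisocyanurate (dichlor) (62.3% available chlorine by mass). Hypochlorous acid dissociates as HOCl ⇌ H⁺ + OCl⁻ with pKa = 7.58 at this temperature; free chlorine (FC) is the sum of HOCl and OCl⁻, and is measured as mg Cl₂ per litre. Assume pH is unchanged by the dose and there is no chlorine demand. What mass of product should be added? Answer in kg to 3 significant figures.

1.22 kg

Volume: 124,000 US gal × 3.785 L/gal = 469,340 L.
[OCl⁻]/[HOCl] = 10^(pH − pKa) = 10^(7.35 − 7.58) = 0.5888; fraction as HOCl = 1/(1 + 0.5888) = 0.6294.
Free chlorine required for 1.21 ppm HOCl: 1.21 / 0.6294 = 1.923 ppm.
FC to add: 1.923 − 0.3 = 1.623 mg/L as Cl₂.
Cl₂ equivalent: 1.623 mg/L × 469,340 L = 761.5 g.
Product at 62.3% available Cl: 761.5 / 0.623 = 1222 g.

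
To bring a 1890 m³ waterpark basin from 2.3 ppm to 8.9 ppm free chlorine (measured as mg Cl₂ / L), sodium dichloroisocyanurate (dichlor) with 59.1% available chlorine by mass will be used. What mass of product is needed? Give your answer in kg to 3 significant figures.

Volume: 1890 m³ = 1,890,000 L.
Chlorine deficit: 8.9 − 2.3 = 6.6 ppm = 6.6 mg/L as Cl₂.
Cl₂ equivalent needed: 6.6 mg/L × 1,890,000 L = 12,470,000 mg = 12,470 g.
Product at 59.1% available chlorine: 12,470 / 0.591 = 21,110 g.

21.1 kg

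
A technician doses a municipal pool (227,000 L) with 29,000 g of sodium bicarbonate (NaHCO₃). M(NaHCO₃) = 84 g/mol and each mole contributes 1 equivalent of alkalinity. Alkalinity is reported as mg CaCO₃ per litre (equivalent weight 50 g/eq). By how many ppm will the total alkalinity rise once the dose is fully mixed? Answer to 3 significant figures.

76.0 ppm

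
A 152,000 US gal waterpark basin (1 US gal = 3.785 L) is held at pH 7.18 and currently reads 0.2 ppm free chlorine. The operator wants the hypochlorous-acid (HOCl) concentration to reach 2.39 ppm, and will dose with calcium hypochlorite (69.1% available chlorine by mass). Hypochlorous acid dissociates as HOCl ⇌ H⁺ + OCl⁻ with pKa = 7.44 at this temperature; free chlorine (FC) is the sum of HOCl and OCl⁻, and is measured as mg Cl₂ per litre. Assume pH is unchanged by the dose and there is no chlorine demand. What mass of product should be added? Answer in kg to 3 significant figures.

2.92 kg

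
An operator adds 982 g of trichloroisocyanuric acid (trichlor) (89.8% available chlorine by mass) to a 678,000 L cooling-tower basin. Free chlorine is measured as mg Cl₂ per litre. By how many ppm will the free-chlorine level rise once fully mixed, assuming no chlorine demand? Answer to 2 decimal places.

Available chlorine delivered: 982 g × 0.898 = 881.8 g as Cl₂.
Concentration rise: 881.8 g / 678,000 L = 1.301 mg/L = 1.30 ppm.

1.30 ppm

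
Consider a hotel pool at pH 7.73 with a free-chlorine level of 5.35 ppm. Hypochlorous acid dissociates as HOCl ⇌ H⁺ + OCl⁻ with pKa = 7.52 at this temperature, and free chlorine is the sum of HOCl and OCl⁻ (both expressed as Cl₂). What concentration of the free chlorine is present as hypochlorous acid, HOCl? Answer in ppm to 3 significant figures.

2.04 ppm

[OCl⁻]/[HOCl] = 10^(pH − pKa) = 10^(7.73 − 7.52) = 10^0.21 = 1.622.
Fraction as HOCl = 1 / (1 + 1.622) = 0.3814.
HOCl = 0.3814 × 5.35 ppm = 2.041 ppm.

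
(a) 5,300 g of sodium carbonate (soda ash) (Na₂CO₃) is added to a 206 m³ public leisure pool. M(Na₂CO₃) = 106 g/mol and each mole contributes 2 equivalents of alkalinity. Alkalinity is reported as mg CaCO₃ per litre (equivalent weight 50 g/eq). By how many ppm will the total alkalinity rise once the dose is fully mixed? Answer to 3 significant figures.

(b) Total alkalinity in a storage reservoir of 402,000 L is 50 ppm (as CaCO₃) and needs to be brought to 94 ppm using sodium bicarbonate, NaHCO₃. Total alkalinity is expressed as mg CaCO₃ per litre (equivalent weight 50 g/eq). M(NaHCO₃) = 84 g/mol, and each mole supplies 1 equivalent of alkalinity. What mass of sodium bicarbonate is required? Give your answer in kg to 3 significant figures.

(a) 24.3 ppm; (b) 29.7 kg

(a) Volume: 206 m³ = 206,000 L.
(a) Moles of Na₂CO₃: 5,300 g ÷ 106 g/mol = 50 mol → 100 eq of alkalinity.
(a) As CaCO₃: 100 eq × 50 g/eq = 5000 g.
(a) Rise: 5000 g / 206,000 L × 1000 = 24.27 mg/L.

(b) Alkalinity to add: (94 − 50) = 44 mg/L as CaCO₃ × 402,000 L = 17,690 g as CaCO₃.
(b) Equivalents: 17,690 g ÷ 50 g/eq = 353.8 eq.
(b) NaHCO₃ supplies 1 eq per mole → 353.8 mol.
(b) Mass: 353.8 mol × 84 g/mol = 29,720 g.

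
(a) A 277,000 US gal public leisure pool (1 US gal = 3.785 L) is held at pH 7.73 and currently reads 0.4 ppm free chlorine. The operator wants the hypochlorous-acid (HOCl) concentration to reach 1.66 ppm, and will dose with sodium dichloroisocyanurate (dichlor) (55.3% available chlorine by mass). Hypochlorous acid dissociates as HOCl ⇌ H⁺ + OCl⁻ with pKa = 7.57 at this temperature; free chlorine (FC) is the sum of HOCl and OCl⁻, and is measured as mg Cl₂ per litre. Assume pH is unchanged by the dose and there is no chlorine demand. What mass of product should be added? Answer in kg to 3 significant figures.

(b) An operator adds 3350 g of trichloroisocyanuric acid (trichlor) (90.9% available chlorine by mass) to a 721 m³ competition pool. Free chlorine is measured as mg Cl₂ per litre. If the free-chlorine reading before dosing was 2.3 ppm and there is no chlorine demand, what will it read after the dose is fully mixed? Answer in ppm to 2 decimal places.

(a) 6.94 kg; (b) 6.52 ppm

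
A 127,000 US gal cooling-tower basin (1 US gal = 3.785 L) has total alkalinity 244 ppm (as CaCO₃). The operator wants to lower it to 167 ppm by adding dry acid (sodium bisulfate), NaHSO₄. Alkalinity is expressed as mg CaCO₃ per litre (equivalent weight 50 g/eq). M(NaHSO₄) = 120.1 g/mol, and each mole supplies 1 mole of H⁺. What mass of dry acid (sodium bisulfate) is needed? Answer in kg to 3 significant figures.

Volume: 127,000 US gal × 3.785 L/gal = 480,695 L.
Alkalinity to neutralize: (244 − 167) = 77 mg/L as CaCO₃ × 480,695 L = 37,010 g as CaCO₃.
Equivalents of H⁺ required: 37,010 ÷ 50 g/eq = 740.3 eq = 740.3 mol NaHSO₄.
Mass of NaHSO₄: 740.3 × 120.1 = 88,910 g.

88.9 kg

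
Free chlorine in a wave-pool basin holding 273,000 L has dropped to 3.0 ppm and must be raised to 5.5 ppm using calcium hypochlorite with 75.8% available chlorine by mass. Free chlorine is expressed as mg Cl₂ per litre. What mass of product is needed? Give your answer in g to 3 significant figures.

900 g

Chlorine deficit: 5.5 − 3.0 = 2.5 ppm = 2.5 mg/L as Cl₂.
Cl₂ equivalent needed: 2.5 mg/L × 273,000 L = 682,500 mg = 682.5 g.
Product at 75.8% available chlorine: 682.5 / 0.758 = 900.4 g.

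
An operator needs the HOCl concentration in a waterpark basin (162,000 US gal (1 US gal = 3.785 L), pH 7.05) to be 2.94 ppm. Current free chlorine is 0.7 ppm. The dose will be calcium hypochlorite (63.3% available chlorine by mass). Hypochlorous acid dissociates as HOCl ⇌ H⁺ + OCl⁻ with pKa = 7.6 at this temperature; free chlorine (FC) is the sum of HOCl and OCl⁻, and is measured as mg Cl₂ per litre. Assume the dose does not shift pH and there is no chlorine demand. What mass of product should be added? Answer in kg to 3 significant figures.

Volume: 162,000 US gal × 3.785 L/gal = 613,170 L.
[OCl⁻]/[HOCl] = 10^(pH − pKa) = 10^(7.05 − 7.6) = 0.2818; fraction as HOCl = 1/(1 + 0.2818) = 0.7801.
Free chlorine required for 2.94 ppm HOCl: 2.94 / 0.7801 = 3.769 ppm.
FC to add: 3.769 − 0.7 = 3.069 mg/L as Cl₂.
Cl₂ equivalent: 3.069 mg/L × 613,170 L = 1882 g.
Product at 63.3% available Cl: 1882 / 0.633 = 2972 g.

2.97 kg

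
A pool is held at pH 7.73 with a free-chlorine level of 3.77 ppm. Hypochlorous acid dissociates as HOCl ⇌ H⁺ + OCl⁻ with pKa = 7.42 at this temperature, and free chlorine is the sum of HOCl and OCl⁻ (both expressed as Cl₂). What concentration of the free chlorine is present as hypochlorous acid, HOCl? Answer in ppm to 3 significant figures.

[OCl⁻]/[HOCl] = 10^(pH − pKa) = 10^(7.73 − 7.42) = 10^0.31 = 2.042.
Fraction as HOCl = 1 / (1 + 2.042) = 0.3288.
HOCl = 0.3288 × 3.77 ppm = 1.239 ppm.

1.24 ppm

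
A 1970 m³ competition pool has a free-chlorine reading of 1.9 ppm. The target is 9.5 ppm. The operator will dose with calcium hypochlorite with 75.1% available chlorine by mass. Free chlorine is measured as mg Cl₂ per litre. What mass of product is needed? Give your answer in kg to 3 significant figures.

19.9 kg

Volume: 1970 m³ = 1,970,000 L.
Chlorine deficit: 9.5 − 1.9 = 7.6 ppm = 7.6 mg/L as Cl₂.
Cl₂ equivalent needed: 7.6 mg/L × 1,970,000 L = 14,970,000 mg = 14,970 g.
Product at 75.1% available chlorine: 14,970 / 0.751 = 19,940 g.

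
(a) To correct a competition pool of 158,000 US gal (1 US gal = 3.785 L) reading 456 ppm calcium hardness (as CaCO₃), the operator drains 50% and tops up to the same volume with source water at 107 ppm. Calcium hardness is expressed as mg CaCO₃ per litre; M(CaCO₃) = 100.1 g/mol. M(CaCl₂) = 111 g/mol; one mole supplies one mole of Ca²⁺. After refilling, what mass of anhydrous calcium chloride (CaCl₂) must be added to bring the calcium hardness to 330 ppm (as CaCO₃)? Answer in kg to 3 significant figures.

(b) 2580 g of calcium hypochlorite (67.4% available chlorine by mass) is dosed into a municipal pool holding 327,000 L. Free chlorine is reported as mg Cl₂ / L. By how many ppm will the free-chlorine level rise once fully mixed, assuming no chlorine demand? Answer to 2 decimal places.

(a) 32.2 kg; (b) 5.32 ppm

(a) Volume: 158,000 US gal × 3.785 L/gal = 598,030 L.
(a) After draining 50% and refilling: 456 × 0.50 + 107 × 0.50 = 281.5 ppm.
(a) Deficit to target: 330 − 281.5 = 48.5 mg/L.
(a) As CaCO₃: 48.5 mg/L × 598,030 L = 29,000 g; ÷ 100.1 = 289.8 mol Ca²⁺.
(a) Mass: 289.8 × 111 = 32,160 g.

(b) Available chlorine delivered: 2580 g × 0.674 = 1739 g as Cl₂.
(b) Concentration rise: 1739 g / 327,000 L = 5.318 mg/L = 5.32 ppm.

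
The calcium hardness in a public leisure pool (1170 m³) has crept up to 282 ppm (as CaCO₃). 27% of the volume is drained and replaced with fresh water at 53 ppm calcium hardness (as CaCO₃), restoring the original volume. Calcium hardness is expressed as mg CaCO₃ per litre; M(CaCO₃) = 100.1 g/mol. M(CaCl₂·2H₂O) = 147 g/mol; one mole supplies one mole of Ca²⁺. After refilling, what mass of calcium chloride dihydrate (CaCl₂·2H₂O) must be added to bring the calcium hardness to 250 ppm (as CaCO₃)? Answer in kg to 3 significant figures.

Volume: 1170 m³ = 1,170,000 L.
After draining 27% and refilling: 282 × 0.73 + 53 × 0.27 = 220.17 ppm.
Deficit to target: 250 − 220.17 = 29.83 mg/L.
As CaCO₃: 29.83 mg/L × 1,170,000 L = 34,900 g; ÷ 100.1 = 348.7 mol Ca²⁺.
Mass: 348.7 × 147 = 51,250 g.

51.3 kg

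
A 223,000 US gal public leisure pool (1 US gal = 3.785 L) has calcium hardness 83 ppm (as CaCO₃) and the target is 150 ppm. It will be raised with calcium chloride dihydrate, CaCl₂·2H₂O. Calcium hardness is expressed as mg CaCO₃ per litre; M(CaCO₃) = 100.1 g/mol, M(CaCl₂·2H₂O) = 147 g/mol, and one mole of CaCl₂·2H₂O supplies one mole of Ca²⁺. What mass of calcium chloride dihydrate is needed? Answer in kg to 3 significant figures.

Volume: 223,000 US gal × 3.785 L/gal = 844,055 L.
Hardness to add: (150 − 83) = 67 mg/L as CaCO₃ × 844,055 L = 56,550 g as CaCO₃.
Moles of Ca²⁺ (1 mol Ca²⁺ ≡ 1 mol CaCO₃): 56,550 / 100.1 g/mol = 565 mol.
Mass of CaCl₂·2H₂O: 565 × 147 = 83,050 g.

83.0 kg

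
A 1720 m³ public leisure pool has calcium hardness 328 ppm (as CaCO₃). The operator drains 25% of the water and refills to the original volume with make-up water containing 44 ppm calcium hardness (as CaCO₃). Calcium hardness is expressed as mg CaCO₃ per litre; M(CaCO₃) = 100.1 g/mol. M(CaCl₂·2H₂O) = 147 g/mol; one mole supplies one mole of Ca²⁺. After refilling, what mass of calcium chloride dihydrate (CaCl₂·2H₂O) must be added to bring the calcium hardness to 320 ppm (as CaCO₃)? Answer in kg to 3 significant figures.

159 kg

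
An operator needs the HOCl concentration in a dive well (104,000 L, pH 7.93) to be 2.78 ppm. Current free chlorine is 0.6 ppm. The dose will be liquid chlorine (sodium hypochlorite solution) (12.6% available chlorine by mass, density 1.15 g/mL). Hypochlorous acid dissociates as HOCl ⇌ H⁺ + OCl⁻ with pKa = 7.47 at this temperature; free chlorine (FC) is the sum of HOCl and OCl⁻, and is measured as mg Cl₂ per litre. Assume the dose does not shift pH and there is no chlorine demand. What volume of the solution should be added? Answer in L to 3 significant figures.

[OCl⁻]/[HOCl] = 10^(pH − pKa) = 10^(7.93 − 7.47) = 2.884; fraction as HOCl = 1/(1 + 2.884) = 0.2575.
Free chlorine required for 2.78 ppm HOCl: 2.78 / 0.2575 = 10.8 ppm.
FC to add: 10.8 − 0.6 = 10.2 mg/L as Cl₂.
Cl₂ equivalent: 10.2 mg/L × 104,000 L = 1061 g.
Product at 12.6% available Cl: 1061 / 0.126 = 8417 g.
Volume: 8417 g ÷ 1.15 g/mL = 7319 mL.

7.32 L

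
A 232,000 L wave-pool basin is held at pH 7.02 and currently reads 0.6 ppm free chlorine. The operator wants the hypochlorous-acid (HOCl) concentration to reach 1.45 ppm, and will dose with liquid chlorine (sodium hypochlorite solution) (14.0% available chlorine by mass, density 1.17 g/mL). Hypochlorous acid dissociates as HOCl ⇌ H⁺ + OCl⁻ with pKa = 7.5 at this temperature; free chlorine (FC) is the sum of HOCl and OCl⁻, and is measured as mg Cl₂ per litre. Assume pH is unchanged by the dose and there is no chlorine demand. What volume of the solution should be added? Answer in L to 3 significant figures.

[OCl⁻]/[HOCl] = 10^(pH − pKa) = 10^(7.02 − 7.5) = 0.3311; fraction as HOCl = 1/(1 + 0.3311) = 0.7512.
Free chlorine required for 1.45 ppm HOCl: 1.45 / 0.7512 = 1.93 ppm.
FC to add: 1.93 − 0.6 = 1.33 mg/L as Cl₂.
Cl₂ equivalent: 1.33 mg/L × 232,000 L = 308.6 g.
Product at 14.0% available Cl: 308.6 / 0.14 = 2204 g.
Volume: 2204 g ÷ 1.17 g/mL = 1884 mL.

1.88 L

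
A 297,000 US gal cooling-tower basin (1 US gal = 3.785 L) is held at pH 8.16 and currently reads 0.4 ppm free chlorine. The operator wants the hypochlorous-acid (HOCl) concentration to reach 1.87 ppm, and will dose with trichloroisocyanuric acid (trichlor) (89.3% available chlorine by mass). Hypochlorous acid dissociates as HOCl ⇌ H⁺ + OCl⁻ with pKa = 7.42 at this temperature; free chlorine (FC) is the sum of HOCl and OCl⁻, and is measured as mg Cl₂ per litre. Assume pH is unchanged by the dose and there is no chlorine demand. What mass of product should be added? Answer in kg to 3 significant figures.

Volume: 297,000 US gal × 3.785 L/gal = 1,124,145 L.
[OCl⁻]/[HOCl] = 10^(pH − pKa) = 10^(8.16 − 7.42) = 5.495; fraction as HOCl = 1/(1 + 5.495) = 0.154.
Free chlorine required for 1.87 ppm HOCl: 1.87 / 0.154 = 12.15 ppm.
FC to add: 12.15 − 0.4 = 11.75 mg/L as Cl₂.
Cl₂ equivalent: 11.75 mg/L × 1,124,145 L = 13,200 g.
Product at 89.3% available Cl: 13,200 / 0.893 = 14,790 g.

14.8 kg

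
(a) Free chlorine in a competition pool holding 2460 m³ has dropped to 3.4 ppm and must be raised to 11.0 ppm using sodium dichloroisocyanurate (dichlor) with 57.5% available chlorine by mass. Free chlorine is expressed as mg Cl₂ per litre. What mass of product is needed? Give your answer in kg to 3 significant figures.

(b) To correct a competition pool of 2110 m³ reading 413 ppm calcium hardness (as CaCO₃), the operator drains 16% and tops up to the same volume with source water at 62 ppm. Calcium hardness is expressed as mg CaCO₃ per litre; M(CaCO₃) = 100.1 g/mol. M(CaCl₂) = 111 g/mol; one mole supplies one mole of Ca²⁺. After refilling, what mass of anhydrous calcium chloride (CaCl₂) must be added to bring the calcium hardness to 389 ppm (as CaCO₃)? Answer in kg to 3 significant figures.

(a) 32.5 kg; (b) 75.2 kg

(a) Volume: 2460 m³ = 2,460,000 L.
(a) Chlorine deficit: 11.0 − 3.4 = 7.6 ppm = 7.6 mg/L as Cl₂.
(a) Cl₂ equivalent needed: 7.6 mg/L × 2,460,000 L = 18,700,000 mg = 18,700 g.
(a) Product at 57.5% available chlorine: 18,700 / 0.575 = 32,510 g.

(b) Volume: 2110 m³ = 2,110,000 L.
(b) After draining 16% and refilling: 413 × 0.84 + 62 × 0.16 = 356.84 ppm.
(b) Deficit to target: 389 − 356.84 = 32.16 mg/L.
(b) As CaCO₃: 32.16 mg/L × 2,110,000 L = 67,860 g; ÷ 100.1 = 677.9 mol Ca²⁺.
(b) Mass: 677.9 × 111 = 75,250 g.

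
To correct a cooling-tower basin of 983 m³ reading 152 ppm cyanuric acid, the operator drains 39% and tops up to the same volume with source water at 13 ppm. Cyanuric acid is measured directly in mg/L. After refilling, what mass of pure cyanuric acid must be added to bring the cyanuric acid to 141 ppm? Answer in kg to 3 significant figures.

42.5 kg

Volume: 983 m³ = 983,000 L.
After draining 39% and refilling: 152 × 0.61 + 13 × 0.39 = 97.79 ppm.
Deficit to target: 141 − 97.79 = 43.21 mg/L.
Mass: 43.21 mg/L × 983,000 L = 42,480 g cyanuric acid.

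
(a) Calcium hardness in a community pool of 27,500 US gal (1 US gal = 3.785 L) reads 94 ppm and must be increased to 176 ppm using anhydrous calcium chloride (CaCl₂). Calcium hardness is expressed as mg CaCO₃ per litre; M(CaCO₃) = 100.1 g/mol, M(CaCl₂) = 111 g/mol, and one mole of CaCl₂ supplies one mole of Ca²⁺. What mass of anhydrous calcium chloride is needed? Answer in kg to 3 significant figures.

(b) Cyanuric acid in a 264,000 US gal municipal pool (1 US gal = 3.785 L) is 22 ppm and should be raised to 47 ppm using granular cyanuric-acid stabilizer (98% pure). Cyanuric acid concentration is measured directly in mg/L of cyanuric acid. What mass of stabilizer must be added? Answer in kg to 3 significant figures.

(a) Volume: 27,500 US gal × 3.785 L/gal = 104,088 L.
(a) Hardness to add: (176 − 94) = 82 mg/L as CaCO₃ × 104,088 L = 8535 g as CaCO₃.
(a) Moles of Ca²⁺ (1 mol Ca²⁺ ≡ 1 mol CaCO₃): 8535 / 100.1 g/mol = 85.27 mol.
(a) Mass of CaCl₂: 85.27 × 111 = 9465 g.

(b) Volume: 264,000 US gal × 3.785 L/gal = 999,240 L.
(b) CYA to add: (47 − 22) = 25 mg/L × 999,240 L = 24,980 g cyanuric acid.
(b) At 98% purity: 24,980 / 0.98 = 25,490 g product.

(a) 9.46 kg; (b) 25.5 kg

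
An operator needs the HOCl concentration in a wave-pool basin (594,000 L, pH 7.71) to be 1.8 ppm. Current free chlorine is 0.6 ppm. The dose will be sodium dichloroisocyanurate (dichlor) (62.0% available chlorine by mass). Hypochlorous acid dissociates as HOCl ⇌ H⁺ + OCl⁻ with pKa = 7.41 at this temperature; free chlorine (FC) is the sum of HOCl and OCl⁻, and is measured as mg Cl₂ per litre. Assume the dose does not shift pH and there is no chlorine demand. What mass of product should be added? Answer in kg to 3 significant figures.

[OCl⁻]/[HOCl] = 10^(pH − pKa) = 10^(7.71 − 7.41) = 1.995; fraction as HOCl = 1/(1 + 1.995) = 0.3339.
Free chlorine required for 1.8 ppm HOCl: 1.8 / 0.3339 = 5.391 ppm.
FC to add: 5.391 − 0.6 = 4.791 mg/L as Cl₂.
Cl₂ equivalent: 4.791 mg/L × 594,000 L = 2846 g.
Product at 62.0% available Cl: 2846 / 0.62 = 4591 g.

4.59 kg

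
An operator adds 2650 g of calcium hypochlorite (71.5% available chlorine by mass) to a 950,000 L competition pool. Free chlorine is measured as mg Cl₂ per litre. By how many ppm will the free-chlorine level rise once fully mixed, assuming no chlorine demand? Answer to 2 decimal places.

1.99 ppm

Available chlorine delivered: 2650 g × 0.715 = 1895 g as Cl₂.
Concentration rise: 1895 g / 950,000 L = 1.994 mg/L = 1.99 ppm.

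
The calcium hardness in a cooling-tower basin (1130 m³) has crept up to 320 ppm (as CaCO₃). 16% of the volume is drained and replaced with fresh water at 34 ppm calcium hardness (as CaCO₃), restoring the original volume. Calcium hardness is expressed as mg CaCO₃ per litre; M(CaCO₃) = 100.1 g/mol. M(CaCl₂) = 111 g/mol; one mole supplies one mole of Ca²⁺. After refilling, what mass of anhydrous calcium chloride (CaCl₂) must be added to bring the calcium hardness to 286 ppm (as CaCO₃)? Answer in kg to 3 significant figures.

Volume: 1130 m³ = 1,130,000 L.
After draining 16% and refilling: 320 × 0.84 + 34 × 0.16 = 274.24 ppm.
Deficit to target: 286 − 274.24 = 11.76 mg/L.
As CaCO₃: 11.76 mg/L × 1,130,000 L = 13,290 g; ÷ 100.1 = 132.8 mol Ca²⁺.
Mass: 132.8 × 111 = 14,740 g.

14.7 kg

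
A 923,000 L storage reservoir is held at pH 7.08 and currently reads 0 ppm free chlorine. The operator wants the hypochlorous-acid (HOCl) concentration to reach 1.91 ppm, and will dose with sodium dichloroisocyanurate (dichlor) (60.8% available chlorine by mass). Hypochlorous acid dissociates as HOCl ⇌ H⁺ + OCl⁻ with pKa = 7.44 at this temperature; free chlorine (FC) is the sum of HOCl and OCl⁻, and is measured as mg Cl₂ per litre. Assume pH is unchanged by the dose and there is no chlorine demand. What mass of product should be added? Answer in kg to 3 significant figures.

[OCl⁻]/[HOCl] = 10^(pH − pKa) = 10^(7.08 − 7.44) = 0.4365; fraction as HOCl = 1/(1 + 0.4365) = 0.6961.
Free chlorine required for 1.91 ppm HOCl: 1.91 / 0.6961 = 2.744 ppm.
FC to add: 2.744 − 0 = 2.744 mg/L as Cl₂.
Cl₂ equivalent: 2.744 mg/L × 923,000 L = 2532 g.
Product at 60.8% available Cl: 2532 / 0.608 = 4165 g.

4.17 kg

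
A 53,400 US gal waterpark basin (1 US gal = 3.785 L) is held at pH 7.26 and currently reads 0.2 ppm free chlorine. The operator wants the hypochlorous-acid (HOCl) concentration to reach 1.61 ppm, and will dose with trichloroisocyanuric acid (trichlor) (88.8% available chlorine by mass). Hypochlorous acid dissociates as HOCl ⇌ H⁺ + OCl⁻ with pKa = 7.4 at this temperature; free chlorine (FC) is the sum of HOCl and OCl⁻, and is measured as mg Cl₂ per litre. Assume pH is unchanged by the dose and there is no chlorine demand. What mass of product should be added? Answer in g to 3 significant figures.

Volume: 53,400 US gal × 3.785 L/gal = 202,119 L.
[OCl⁻]/[HOCl] = 10^(pH − pKa) = 10^(7.26 − 7.4) = 0.7244; fraction as HOCl = 1/(1 + 0.7244) = 0.5799.
Free chlorine required for 1.61 ppm HOCl: 1.61 / 0.5799 = 2.776 ppm.
FC to add: 2.776 − 0.2 = 2.576 mg/L as Cl₂.
Cl₂ equivalent: 2.576 mg/L × 202,119 L = 520.7 g.
Product at 88.8% available Cl: 520.7 / 0.888 = 586.4 g.

586 g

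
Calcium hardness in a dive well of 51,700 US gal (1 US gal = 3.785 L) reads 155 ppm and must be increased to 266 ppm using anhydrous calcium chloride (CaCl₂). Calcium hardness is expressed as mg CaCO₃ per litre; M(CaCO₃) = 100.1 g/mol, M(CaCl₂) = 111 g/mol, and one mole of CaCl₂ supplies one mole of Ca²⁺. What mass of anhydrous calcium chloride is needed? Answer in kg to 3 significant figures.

Volume: 51,700 US gal × 3.785 L/gal = 195,684 L.
Hardness to add: (266 − 155) = 111 mg/L as CaCO₃ × 195,684 L = 21,720 g as CaCO₃.
Moles of Ca²⁺ (1 mol Ca²⁺ ≡ 1 mol CaCO₃): 21,720 / 100.1 g/mol = 217 mol.
Mass of CaCl₂: 217 × 111 = 24,090 g.

24.1 kg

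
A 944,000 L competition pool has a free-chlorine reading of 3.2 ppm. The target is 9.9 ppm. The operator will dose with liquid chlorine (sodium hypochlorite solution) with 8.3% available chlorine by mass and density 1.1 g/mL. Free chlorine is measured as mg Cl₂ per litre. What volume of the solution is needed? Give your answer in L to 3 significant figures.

Chlorine deficit: 9.9 − 3.2 = 6.7 ppm = 6.7 mg/L as Cl₂.
Cl₂ equivalent needed: 6.7 mg/L × 944,000 L = 6,325,000 mg = 6325 g.
Product at 8.3% available chlorine: 6325 / 0.083 = 76,200 g.
Volume at density 1.1 g/mL: 76,200 g ÷ 1.1 g/mL = 69,270 mL.

69.3 L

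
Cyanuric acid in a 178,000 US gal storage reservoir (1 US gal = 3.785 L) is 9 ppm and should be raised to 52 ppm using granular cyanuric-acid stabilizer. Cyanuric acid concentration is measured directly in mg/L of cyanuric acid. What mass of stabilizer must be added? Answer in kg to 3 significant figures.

29.0 kg

Volume: 178,000 US gal × 3.785 L/gal = 673,730 L.
CYA to add: (52 − 9) = 43 mg/L × 673,730 L = 28,970 g cyanuric acid.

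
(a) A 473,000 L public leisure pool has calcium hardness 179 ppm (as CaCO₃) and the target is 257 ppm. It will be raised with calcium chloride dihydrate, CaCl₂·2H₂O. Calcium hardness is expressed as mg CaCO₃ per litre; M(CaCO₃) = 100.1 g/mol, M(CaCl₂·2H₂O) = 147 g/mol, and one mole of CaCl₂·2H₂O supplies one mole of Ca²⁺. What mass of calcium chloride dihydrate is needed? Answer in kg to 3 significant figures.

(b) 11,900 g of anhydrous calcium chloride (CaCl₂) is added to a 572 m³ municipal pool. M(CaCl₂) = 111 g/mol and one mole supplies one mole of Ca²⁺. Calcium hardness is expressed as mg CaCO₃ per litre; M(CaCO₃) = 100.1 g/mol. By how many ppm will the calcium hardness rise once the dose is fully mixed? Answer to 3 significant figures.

(a) 54.2 kg; (b) 18.8 ppm

(a) Hardness to add: (257 − 179) = 78 mg/L as CaCO₃ × 473,000 L = 36,890 g as CaCO₃.
(a) Moles of Ca²⁺ (1 mol Ca²⁺ ≡ 1 mol CaCO₃): 36,890 / 100.1 g/mol = 368.6 mol.
(a) Mass of CaCl₂·2H₂O: 368.6 × 147 = 54,180 g.

(b) Volume: 572 m³ = 572,000 L.
(b) Moles of Ca²⁺: 11,900 g ÷ 111 g/mol = 107.2 mol.
(b) As CaCO₃: 107.2 mol × 100.1 g/mol = 10,730 g.
(b) Rise: 10,730 g / 572,000 L × 1000 = 18.76 mg/L.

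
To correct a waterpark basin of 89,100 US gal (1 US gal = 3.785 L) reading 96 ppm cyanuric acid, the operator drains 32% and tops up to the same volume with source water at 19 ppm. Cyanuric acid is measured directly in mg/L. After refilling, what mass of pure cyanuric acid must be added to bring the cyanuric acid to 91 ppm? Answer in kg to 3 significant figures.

6.62 kg

Volume: 89,100 US gal × 3.785 L/gal = 337,244 L.
After draining 32% and refilling: 96 × 0.68 + 19 × 0.32 = 71.36 ppm.
Deficit to target: 91 − 71.36 = 19.64 mg/L.
Mass: 19.64 mg/L × 337,244 L = 6623 g cyanuric acid.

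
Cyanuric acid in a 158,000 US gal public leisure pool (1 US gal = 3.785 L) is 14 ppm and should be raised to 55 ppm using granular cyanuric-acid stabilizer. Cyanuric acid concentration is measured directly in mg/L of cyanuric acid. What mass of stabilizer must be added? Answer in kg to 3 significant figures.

24.5 kg

Volume: 158,000 US gal × 3.785 L/gal = 598,030 L.
CYA to add: (55 − 14) = 41 mg/L × 598,030 L = 24,520 g cyanuric acid.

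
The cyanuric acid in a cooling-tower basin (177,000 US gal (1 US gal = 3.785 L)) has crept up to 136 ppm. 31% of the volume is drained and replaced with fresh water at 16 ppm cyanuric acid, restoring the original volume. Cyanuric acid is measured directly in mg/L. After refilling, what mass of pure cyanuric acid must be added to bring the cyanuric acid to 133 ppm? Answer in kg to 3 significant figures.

22.9 kg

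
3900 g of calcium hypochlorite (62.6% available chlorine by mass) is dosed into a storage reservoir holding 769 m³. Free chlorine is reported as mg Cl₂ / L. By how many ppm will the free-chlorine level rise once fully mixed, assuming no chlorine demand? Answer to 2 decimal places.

3.17 ppm

Volume: 769 m³ = 769,000 L.
Available chlorine delivered: 3900 g × 0.626 = 2441 g as Cl₂.
Concentration rise: 2441 g / 769,000 L = 3.175 mg/L = 3.17 ppm.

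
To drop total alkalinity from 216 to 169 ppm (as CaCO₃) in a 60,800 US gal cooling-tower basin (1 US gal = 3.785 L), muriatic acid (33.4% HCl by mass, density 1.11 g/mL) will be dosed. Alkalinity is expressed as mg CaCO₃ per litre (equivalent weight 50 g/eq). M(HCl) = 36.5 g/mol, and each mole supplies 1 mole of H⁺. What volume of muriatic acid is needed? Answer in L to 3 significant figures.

21.3 L

Volume: 60,800 US gal × 3.785 L/gal = 230,128 L.
Alkalinity to neutralize: (216 − 169) = 47 mg/L as CaCO₃ × 230,128 L = 10,820 g as CaCO₃.
Equivalents of H⁺ required: 10,820 ÷ 50 g/eq = 216.3 eq = 216.3 mol HCl.
Mass of HCl: 216.3 × 36.5 = 7896 g.
Mass of 33.4% solution: 7896 / 0.334 = 23,640 g.
Volume: 23,640 g ÷ 1.11 g/mL = 21,300 mL.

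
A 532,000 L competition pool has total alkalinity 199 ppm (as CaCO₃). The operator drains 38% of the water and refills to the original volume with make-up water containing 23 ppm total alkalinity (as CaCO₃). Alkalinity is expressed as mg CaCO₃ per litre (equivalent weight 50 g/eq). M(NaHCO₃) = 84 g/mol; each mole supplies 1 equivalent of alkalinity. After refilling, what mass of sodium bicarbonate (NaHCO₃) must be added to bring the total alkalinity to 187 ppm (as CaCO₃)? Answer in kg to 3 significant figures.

After draining 38% and refilling: 199 × 0.62 + 23 × 0.38 = 132.12 ppm.
Deficit to target: 187 − 132.12 = 54.88 mg/L.
As CaCO₃: 54.88 mg/L × 532,000 L = 29,200 g; ÷ 50 g/eq ÷ 1 = 583.9 mol NaHCO₃.
Mass: 583.9 × 84 = 49,050 g.

49.0 kg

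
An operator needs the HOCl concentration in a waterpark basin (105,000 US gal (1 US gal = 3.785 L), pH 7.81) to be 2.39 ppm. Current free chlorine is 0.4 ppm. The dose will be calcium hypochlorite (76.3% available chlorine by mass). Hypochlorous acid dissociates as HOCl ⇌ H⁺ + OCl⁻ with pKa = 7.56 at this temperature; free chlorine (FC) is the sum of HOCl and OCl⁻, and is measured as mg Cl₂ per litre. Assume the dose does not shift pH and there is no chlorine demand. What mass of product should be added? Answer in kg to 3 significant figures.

Volume: 105,000 US gal × 3.785 L/gal = 397,425 L.
[OCl⁻]/[HOCl] = 10^(pH − pKa) = 10^(7.81 − 7.56) = 1.778; fraction as HOCl = 1/(1 + 1.778) = 0.3599.
Free chlorine required for 2.39 ppm HOCl: 2.39 / 0.3599 = 6.64 ppm.
FC to add: 6.64 − 0.4 = 6.24 mg/L as Cl₂.
Cl₂ equivalent: 6.24 mg/L × 397,425 L = 2480 g.
Product at 76.3% available Cl: 2480 / 0.763 = 3250 g.

3.25 kg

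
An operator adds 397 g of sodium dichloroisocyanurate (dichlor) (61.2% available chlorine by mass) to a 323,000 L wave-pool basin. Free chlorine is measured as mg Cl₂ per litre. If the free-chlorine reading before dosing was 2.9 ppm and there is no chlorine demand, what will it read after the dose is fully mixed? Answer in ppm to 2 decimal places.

3.65 ppm

Available chlorine delivered: 397 g × 0.612 = 243 g as Cl₂.
Concentration rise: 243 g / 323,000 L = 0.7522 mg/L = 0.75 ppm.
Final FC: 2.9 + 0.75 = 3.65 ppm.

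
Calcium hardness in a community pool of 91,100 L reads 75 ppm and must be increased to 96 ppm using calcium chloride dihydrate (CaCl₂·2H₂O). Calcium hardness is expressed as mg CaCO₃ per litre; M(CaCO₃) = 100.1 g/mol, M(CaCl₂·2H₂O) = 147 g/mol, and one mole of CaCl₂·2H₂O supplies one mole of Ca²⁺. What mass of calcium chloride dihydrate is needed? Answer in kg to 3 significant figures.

2.81 kg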